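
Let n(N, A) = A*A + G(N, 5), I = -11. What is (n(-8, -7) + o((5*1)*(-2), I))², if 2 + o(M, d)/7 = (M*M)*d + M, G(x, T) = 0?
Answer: 59830225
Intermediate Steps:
n(N, A) = A² (n(N, A) = A*A + 0 = A² + 0 = A²)
o(M, d) = -14 + 7*M + 7*d*M² (o(M, d) = -14 + 7*((M*M)*d + M) = -14 + 7*(M²*d + M) = -14 + 7*(d*M² + M) = -14 + 7*(M + d*M²) = -14 + (7*M + 7*d*M²) = -14 + 7*M + 7*d*M²)
(n(-8, -7) + o((5*1)*(-2), I))² = ((-7)² + (-14 + 7*((5*1)*(-2)) + 7*(-11)*((5*1)*(-2))²))² = (49 + (-14 + 7*(5*(-2)) + 7*(-11)*(5*(-2))²))² = (49 + (-14 + 7*(-10) + 7*(-11)*(-10)²))² = (49 + (-14 - 70 + 7*(-11)*100))² = (49 + (-14 - 70 - 7700))² = (49 - 7784)² = (-7735)² = 59830225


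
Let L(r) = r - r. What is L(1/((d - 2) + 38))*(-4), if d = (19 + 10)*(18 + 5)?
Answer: 0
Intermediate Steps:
d = 667 (d = 29*23 = 667)
L(r) = 0
L(1/((d - 2) + 38))*(-4) = 0*(-4) = 0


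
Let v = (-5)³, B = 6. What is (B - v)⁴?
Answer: 294499921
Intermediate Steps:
v = -125
(B - v)⁴ = (6 - 1*(-125))⁴ = (6 + 125)⁴ = 131⁴ = 294499921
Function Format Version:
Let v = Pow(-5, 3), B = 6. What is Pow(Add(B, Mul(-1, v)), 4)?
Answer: 294499921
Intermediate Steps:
v = -125
Pow(Add(B, Mul(-1, v)), 4) = Pow(Add(6, Mul(-1, -125)), 4) = Pow(Add(6, 125), 4) = Pow(131, 4) = 294499921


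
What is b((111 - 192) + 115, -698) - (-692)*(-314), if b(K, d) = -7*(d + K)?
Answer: -212640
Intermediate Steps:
b(K, d) = -7*K - 7*d (b(K, d) = -7*(K + d) = -7*K - 7*d)
b((111 - 192) + 115, -698) - (-692)*(-314) = (-7*((111 - 192) + 115) - 7*(-698)) - (-692)*(-314) = (-7*(-81 + 115) + 4886) - 1*217288 = (-7*34 + 4886) - 217288 = (-238 + 4886) - 217288 = 4648 - 217288 = -212640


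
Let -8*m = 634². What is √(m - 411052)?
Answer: I*√1845186/2 ≈ 679.19*I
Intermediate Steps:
m = -100489/2 (m = -⅛*634² = -⅛*401956 = -100489/2 ≈ -50245.)
√(m - 411052) = √(-100489/2 - 411052) = √(-922593/2) = I*√1845186/2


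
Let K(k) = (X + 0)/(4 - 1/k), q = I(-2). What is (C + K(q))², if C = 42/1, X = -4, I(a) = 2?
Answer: 81796/49 ≈ 1669.3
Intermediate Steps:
C = 42 (C = 42*1 = 42)
q = 2
K(k) = -4/(4 - 1/k) (K(k) = (-4 + 0)/(4 - 1/k) = -4/(4 - 1/k))
(C + K(q))² = (42 - 4*2/(-1 + 4*2))² = (42 - 4*2/(-1 + 8))² = (42 - 4*2/7)² = (42 - 4*2*⅐)² = (42 - 8/7)² = (286/7)² = 81796/49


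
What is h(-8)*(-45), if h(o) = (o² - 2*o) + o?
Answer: -3240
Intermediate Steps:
h(o) = o² - o
h(-8)*(-45) = -8*(-1 - 8)*(-45) = -8*(-9)*(-45) = 72*(-45) = -3240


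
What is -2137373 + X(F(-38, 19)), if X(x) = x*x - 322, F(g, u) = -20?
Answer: -2137295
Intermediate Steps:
X(x) = -322 + x² (X(x) = x² - 322 = -322 + x²)
-2137373 + X(F(-38, 19)) = -2137373 + (-322 + (-20)²) = -2137373 + (-322 + 400) = -2137373 + 78 = -2137295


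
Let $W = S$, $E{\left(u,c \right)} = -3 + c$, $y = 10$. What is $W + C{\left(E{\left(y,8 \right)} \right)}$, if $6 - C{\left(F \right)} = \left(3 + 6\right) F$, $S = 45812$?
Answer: $45773$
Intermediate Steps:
$W = 45812$
$C{\left(F \right)} = 6 - 9 F$ ($C{\left(F \right)} = 6 - \left(3 + 6\right) F = 6 - 9 F$)
$W + C{\left(E{\left(y,8 \right)} \right)} = 45812 + \left(6 - 9 \left(-3 + 8\right)\right) = 45812 + \left(6 - 45\right) = 45812 - 39 = 45773$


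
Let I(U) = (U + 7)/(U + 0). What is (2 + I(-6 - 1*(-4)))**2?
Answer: 1/4 ≈ 0.25000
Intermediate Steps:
I(U) = (7 + U)/U
(2 + I(-6 - 1*(-4)))**2 = (2 + (7 + (-6 - 1*(-4)))/(-6 - 1*(-4)))**2 = (2 + (7 + (-6 + 4))/(-6 + 4))**2 = (2 + (7 - 2)/(-2))**2 = (2 - 1/2*5)**2 = (2 - 5/2)**2 = (-1/2)**2 = 1/4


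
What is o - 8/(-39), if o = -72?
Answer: -2800/39 ≈ -71.795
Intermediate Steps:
o - 8/(-39) = -72 - 8/(-39) = -72 - 8*(-1/39) = -72 + 8/39 = -2800/39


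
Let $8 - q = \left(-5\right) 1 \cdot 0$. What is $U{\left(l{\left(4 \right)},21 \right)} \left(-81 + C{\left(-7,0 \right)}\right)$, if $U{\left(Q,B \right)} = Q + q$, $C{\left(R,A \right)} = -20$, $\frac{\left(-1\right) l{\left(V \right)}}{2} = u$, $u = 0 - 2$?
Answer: $-1212$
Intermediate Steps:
$u = -2$ ($u = 0 - 2 = -2$)
$l{\left(V \right)} = 4$ ($l{\left(V \right)} = \left(-2\right) \left(-2\right) = 4$)
$q = 8$ ($q = 8 - \left(-5\right) 1 \cdot 0 = 8 - \left(-5\right) 0 = 8 - 0 = 8 + 0 = 8$)
$U{\left(Q,B \right)} = 8 + Q$ ($U{\left(Q,B \right)} = Q + 8 = 8 + Q$)
$U{\left(l{\left(4 \right)},21 \right)} \left(-81 + C{\left(-7,0 \right)}\right) = \left(8 + 4\right) \left(-81 - 20\right) = 12 \left(-101\right) = -1212$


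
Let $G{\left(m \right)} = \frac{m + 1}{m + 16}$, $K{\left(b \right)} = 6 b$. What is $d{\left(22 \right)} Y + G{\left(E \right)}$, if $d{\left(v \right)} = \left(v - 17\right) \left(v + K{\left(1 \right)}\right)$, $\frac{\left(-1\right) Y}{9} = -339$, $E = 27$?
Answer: $\frac{18367048}{43} \approx 4.2714 \cdot 10^{5}$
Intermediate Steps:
$Y = 3051$ ($Y = \left(-9\right) \left(-339\right) = 3051$)
$d{\left(v \right)} = \left(-17 + v\right) \left(6 + v\right)$ ($d{\left(v \right)} = \left(v - 17\right) \left(v + 6 \cdot 1\right) = \left(-17 + v\right) \left(v + 6\right) = \left(-17 + v\right) \left(6 + v\right)$)
$G{\left(m \right)} = \frac{1 + m}{16 + m}$
$d{\left(22 \right)} Y + G{\left(E \right)} = \left(-102 + 22^{2} - 242\right) 3051 + \frac{1 + 27}{16 + 27} = \left(-102 + 484 - 242\right) 3051 + \frac{1}{43} \cdot 28 = 140 \cdot 3051 + \frac{1}{43} \cdot 28 = 427140 + \frac{28}{43} = \frac{18367048}{43}$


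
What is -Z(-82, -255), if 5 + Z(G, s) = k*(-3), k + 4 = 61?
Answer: 176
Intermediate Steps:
k = 57 (k = -4 + 61 = 57)
Z(G, s) = -176 (Z(G, s) = -5 + 57*(-3) = -5 - 171 = -176)
-Z(-82, -255) = -1*(-176) = 176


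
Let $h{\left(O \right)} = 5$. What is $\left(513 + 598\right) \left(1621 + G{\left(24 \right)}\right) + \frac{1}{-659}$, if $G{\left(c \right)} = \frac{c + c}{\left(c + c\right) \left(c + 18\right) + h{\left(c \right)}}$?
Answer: $\frac{2398585283240}{1331839} \approx 1.801 \cdot 10^{6}$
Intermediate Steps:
$G{\left(c \right)} = \frac{2 c}{5 + 2 c \left(18 + c\right)}$ ($G{\left(c \right)} = \frac{c + c}{\left(c + c\right) \left(c + 18\right) + 5} = \frac{2 c}{2 c \left(18 + c\right) + 5} = \frac{2 c}{5 + 2 c \left(18 + c\right)}$)
$\left(513 + 598\right) \left(1621 + G{\left(24 \right)}\right) + \frac{1}{-659} = \left(513 + 598\right) \left(1621 + 2 \cdot 24 \frac{1}{5 + 2 \cdot 24^{2} + 36 \cdot 24}\right) + \frac{1}{-659} = 1111 \left(1621 + 2 \cdot 24 \frac{1}{5 + 2 \cdot 576 + 864}\right) - \frac{1}{659} = 1111 \left(1621 + 2 \cdot 24 \frac{1}{5 + 1152 + 864}\right) - \frac{1}{659} = 1111 \left(1621 + 2 \cdot 24 \cdot \frac{1}{2021}\right) - \frac{1}{659} = 1111 \left(1621 + \frac{48}{2021}\right) - \frac{1}{659} = 1111 \cdot \frac{3276089}{2021} - \frac{1}{659} = \frac{3639734879}{2021} - \frac{1}{659} = \frac{2398585283240}{1331839}$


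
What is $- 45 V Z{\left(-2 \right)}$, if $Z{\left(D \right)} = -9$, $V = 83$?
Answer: $33615$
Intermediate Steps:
$- 45 V Z{\left(-2 \right)} = \left(-45\right) 83 \left(-9\right) = \left(-3735\right) \left(-9\right) = 33615$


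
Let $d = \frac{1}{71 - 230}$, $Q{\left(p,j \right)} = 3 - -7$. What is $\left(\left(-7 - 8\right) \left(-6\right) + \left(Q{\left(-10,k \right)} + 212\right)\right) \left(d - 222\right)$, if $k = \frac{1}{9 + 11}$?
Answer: $- \frac{3671096}{53} \approx -69266.0$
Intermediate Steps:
$k = \frac{1}{20} \approx 0.05$
$Q{\left(p,j \right)} = 10$ ($Q{\left(p,j \right)} = 3 + 7 = 10$)
$d = - \frac{1}{159}$ ($d = \frac{1}{-159} = - \frac{1}{159} \approx -0.0062893$)
$\left(\left(-7 - 8\right) \left(-6\right) + \left(Q{\left(-10,k \right)} + 212\right)\right) \left(d - 222\right) = \left(\left(-7 - 8\right) \left(-6\right) + \left(10 + 212\right)\right) \left(- \frac{1}{159} - 222\right) = \left(\left(-15\right) \left(-6\right) + 222\right) \left(- \frac{1}{159} - 222\right) = \left(90 + 222\right) \left(- \frac{35299}{159}\right) = 312 \left(- \frac{35299}{159}\right) = - \frac{3671096}{53}$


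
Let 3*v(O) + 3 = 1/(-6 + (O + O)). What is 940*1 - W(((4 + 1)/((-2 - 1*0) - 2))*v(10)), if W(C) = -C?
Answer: 158125/168 ≈ 941.22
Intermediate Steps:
v(O) = -1 + 1/(3*(-6 + 2*O)) (v(O) = -1 + 1/(3*(-6 + (O + O))) = -1 + 1/(3*(-6 + 2*O)))
940*1 - W(((4 + 1)/((-2 - 1*0) - 2))*v(10)) = 940*1 - (-1)*((4 + 1)/((-2 - 1*0) - 2))*((19/6 - 1*10)/(-3 + 10)) = 940 - (-1)*(5/((-2 + 0) - 2))*((19/6 - 10)/7) = 940 - (-1)*(5/(-2 - 2))*((1/7)*(-41/6)) = 940 - (-1)*(5/(-4))*(-41/42) = 940 - (-1)*(5*(-1/4))*(-41/42) = 940 - (-1)*(-5/4*(-41/42)) = 940 - (-1)*205/168 = 940 - 1*(-205/168) = 940 + 205/168 = 158125/168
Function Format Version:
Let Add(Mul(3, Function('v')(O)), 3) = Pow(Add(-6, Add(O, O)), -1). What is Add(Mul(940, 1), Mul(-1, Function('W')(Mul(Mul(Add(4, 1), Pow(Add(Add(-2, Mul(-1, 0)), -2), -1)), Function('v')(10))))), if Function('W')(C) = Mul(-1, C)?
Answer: Rational(158125, 168) ≈ 941.22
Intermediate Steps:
Function('v')(O) = Add(-1, Mul(Rational(1, 3), Pow(Add(-6, Mul(2, O)), -1))) (Function('v')(O) = Add(-1, Mul(Rational(1, 3), Pow(Add(-6, Add(O, O)), -1))) = Add(-1, Mul(Rational(1, 3), Pow(Add(-6, Mul(2, O)), -1))))
Add(Mul(940, 1), Mul(-1, Function('W')(Mul(Mul(Add(4, 1), Pow(Add(Add(-2, Mul(-1, 0)), -2), -1)), Function('v')(10))))) = Add(Mul(940, 1), Mul(-1, Mul(-1, Mul(Mul(Add(4, 1), Pow(Add(Add(-2, Mul(-1, 0)), -2), -1)), Mul(Pow(Add(-3, 10), -1), Add(Rational(19, 6), Mul(-1, 10))))))) = Add(940, Mul(-1, Mul(-1, Mul(Mul(5, Pow(Add(Add(-2, 0), -2), -1)), Mul(Pow(7, -1), Add(Rational(19, 6), -10)))))) = Add(940, Mul(-1, Mul(-1, Mul(Mul(5, Pow(Add(-2, -2), -1)), Mul(Rational(1, 7), Rational(-41, 6)))))) = Add(940, Mul(-1, Mul(-1, Mul(Mul(5, Pow(-4, -1)), Rational(-41, 42))))) = Add(940, Mul(-1, Mul(-1, Mul(Mul(5, Rational(-1, 4)), Rational(-41, 42))))) = Add(940, Mul(-1, Mul(-1, Mul(Rational(-5, 4), Rational(-41, 42))))) = Add(940, Mul(-1, Mul(-1, Rational(205, 168)))) = Add(940, Mul(-1, Rational(-205, 168))) = Add(940, Rational(205, 168)) = Rational(158125, 168)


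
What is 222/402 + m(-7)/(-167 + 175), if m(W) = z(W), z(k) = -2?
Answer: 81/268 ≈ 0.30224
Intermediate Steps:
m(W) = -2
222/402 + m(-7)/(-167 + 175) = 222/402 - 2/(-167 + 175) = 222*(1/402) - 2/8 = 37/67 - 2*⅛ = 37/67 - ¼ = 81/268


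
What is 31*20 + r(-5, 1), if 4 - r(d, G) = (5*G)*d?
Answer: 649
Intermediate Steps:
r(d, G) = 4 - 5*G*d
31*20 + r(-5, 1) = 31*20 + (4 - 5*1*(-5)) = 620 + (4 + 25) = 620 + 29 = 649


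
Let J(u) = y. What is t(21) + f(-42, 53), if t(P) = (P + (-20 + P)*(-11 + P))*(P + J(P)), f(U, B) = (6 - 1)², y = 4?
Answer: 800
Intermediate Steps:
f(U, B) = 25 (f(U, B) = 5² = 25)
J(u) = 4
t(P) = (4 + P)*(P + (-20 + P)*(-11 + P)) (t(P) = (P + (-20 + P)*(-11 + P))*(P + 4) = (P + (-20 + P)*(-11 + P))*(4 + P) = (4 + P)*(P + (-20 + P)*(-11 + P)))
t(21) + f(-42, 53) = (880 + 21³ - 26*21² + 100*21) + 25 = (880 + 9261 - 26*441 + 2100) + 25 = (880 + 9261 - 11466 + 2100) + 25 = 775 + 25 = 800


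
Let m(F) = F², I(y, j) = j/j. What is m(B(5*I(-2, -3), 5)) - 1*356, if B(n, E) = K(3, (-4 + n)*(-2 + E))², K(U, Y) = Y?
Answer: -275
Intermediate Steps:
I(y, j) = 1
B(n, E) = (-4 + n)²*(-2 + E)² (B(n, E) = ((-4 + n)*(-2 + E))² = (-4 + n)²*(-2 + E)²)
m(B(5*I(-2, -3), 5)) - 1*356 = ((8 - 4*5 - 10 + 5*(5*1))²)² - 1*356 = ((8 - 20 - 2*5 + 5*5)²)² - 356 = ((8 - 20 - 10 + 25)²)² - 356 = (3²)² - 356 = 9² - 356 = 81 - 356 = -275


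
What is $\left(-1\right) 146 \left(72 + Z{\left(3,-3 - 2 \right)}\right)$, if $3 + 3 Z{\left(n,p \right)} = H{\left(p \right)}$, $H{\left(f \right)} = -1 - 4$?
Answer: $- \frac{30368}{3} \approx -10123.0$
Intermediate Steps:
$H{\left(f \right)} = -5$ ($H{\left(f \right)} = -1 - 4 = -5$)
$Z{\left(n,p \right)} = - \frac{8}{3}$ ($Z{\left(n,p \right)} = -1 + \frac{1}{3} \left(-5\right) = -1 - \frac{5}{3} = - \frac{8}{3}$)
$\left(-1\right) 146 \left(72 + Z{\left(3,-3 - 2 \right)}\right) = \left(-1\right) 146 \left(72 - \frac{8}{3}\right) = \left(-146\right) \frac{208}{3} = - \frac{30368}{3}$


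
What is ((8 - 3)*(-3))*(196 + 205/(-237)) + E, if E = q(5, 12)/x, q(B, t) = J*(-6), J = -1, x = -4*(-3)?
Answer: -462391/158 ≈ -2926.5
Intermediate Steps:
x = 12
q(B, t) = 6 (q(B, t) = -1*(-6) = 6)
E = 1/2 (E = 6/12 = 6*(1/12) = 1/2 ≈ 0.50000)
((8 - 3)*(-3))*(196 + 205/(-237)) + E = ((8 - 3)*(-3))*(196 + 205/(-237)) + 1/2 = (5*(-3))*(196 + 205*(-1/237)) + 1/2 = -15*(196 - 205/237) + 1/2 = -15*46247/237 + 1/2 = -231235/79 + 1/2 = -462391/158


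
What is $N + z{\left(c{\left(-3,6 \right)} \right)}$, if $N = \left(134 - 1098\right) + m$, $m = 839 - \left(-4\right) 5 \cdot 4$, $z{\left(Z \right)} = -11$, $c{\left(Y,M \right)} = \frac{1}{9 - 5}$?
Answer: $-56$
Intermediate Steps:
$c{\left(Y,M \right)} = \frac{1}{4}$
$m = 919$ ($m = 839 - \left(-20\right) 4 = 839 - -80 = 839 + 80 = 919$)
$N = -45$ ($N = \left(134 - 1098\right) + 919 = -964 + 919 = -45$)
$N + z{\left(c{\left(-3,6 \right)} \right)} = -45 - 11 = -56$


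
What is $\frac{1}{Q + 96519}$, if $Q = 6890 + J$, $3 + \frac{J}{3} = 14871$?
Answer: $\frac{1}{148013} \approx 6.7562 \cdot 10^{-6}$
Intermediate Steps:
$J = 44604$ ($J = -9 + 3 \cdot 14871 = -9 + 44613 = 44604$)
$Q = 51494$ ($Q = 6890 + 44604 = 51494$)
$\frac{1}{Q + 96519} = \frac{1}{51494 + 96519} = \frac{1}{148013}$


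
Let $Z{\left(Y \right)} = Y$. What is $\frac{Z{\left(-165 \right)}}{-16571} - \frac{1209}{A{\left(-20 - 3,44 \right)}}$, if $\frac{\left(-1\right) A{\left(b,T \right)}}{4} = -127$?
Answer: $- \frac{19950519}{8418068} \approx -2.37$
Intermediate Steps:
$A{\left(b,T \right)} = 508$ ($A{\left(b,T \right)} = \left(-4\right) \left(-127\right) = 508$)
$\frac{Z{\left(-165 \right)}}{-16571} - \frac{1209}{A{\left(-20 - 3,44 \right)}} = - \frac{165}{-16571} - \frac{1209}{508} = \left(-165\right) \left(- \frac{1}{16571}\right) - \frac{1209}{508} = \frac{165}{16571} - \frac{1209}{508} = - \frac{19950519}{8418068}$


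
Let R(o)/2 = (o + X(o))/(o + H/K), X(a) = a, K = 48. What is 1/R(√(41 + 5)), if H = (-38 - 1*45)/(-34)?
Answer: ¼ + 83*√46/300288 ≈ 0.25187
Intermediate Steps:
H = 83/34 (H = (-38 - 45)*(-1/34) = -83*(-1/34) = 83/34 ≈ 2.4412)
R(o) = 4*o/(83/1632 + o) (R(o) = 2*((o + o)/(o + (83/34)/48)) = 2*((2*o)/(o + (83/34)*(1/48))) = 2*((2*o)/(o + 83/1632)) = 2*((2*o)/(83/1632 + o)) = 2*(2*o/(83/1632 + o)) = 4*o/(83/1632 + o))
1/R(√(41 + 5)) = 1/(6528*√(41 + 5)/(83 + 1632*√(41 + 5))) = 1/(6528*√46/(83 + 1632*√46)) = √46*(83 + 1632*√46)/300288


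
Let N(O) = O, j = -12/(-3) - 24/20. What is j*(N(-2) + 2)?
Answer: 0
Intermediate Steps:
j = 14/5 (j = -12*(-1/3) - 24*1/20 = 4 - 6/5 = 14/5 ≈ 2.8000)
j*(N(-2) + 2) = 14*(-2 + 2)/5 = (14/5)*0 = 0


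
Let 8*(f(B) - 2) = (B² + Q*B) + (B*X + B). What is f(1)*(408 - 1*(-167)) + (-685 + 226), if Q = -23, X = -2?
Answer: -7697/8 ≈ -962.13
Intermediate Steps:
f(B) = 2 - 3*B + B²/8 (f(B) = 2 + ((B² - 23*B) + (B*(-2) + B))/8 = 2 + ((B² - 23*B) + (-2*B + B))/8 = 2 + ((B² - 23*B) - B)/8 = 2 + (B² - 24*B)/8 = 2 + (-3*B + B²/8) = 2 - 3*B + B²/8)
f(1)*(408 - 1*(-167)) + (-685 + 226) = (2 - 3*1 + (⅛)*1²)*(408 - 1*(-167)) + (-685 + 226) = (2 - 3 + (⅛)*1)*(408 + 167) - 459 = (2 - 3 + ⅛)*575 - 459 = -7/8*575 - 459 = -4025/8 - 459 = -7697/8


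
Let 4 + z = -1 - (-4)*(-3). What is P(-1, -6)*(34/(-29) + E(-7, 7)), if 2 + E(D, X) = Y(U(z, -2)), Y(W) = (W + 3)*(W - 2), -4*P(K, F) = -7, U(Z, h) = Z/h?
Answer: 58121/464 ≈ 125.26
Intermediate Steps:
z = -17 (z = -4 + (-1 - (-4)*(-3)) = -4 + (-1 - 1*12) = -4 + (-1 - 12) = -4 - 13 = -17)
P(K, F) = 7/4 (P(K, F) = -1/4*(-7) = 7/4)
Y(W) = (-2 + W)*(3 + W) (Y(W) = (3 + W)*(-2 + W) = (-2 + W)*(3 + W))
E(D, X) = 291/4 (E(D, X) = -2 + (-6 - 17/(-2) + (-17/(-2))**2) = -2 + (-6 - 17*(-1/2) + (-17*(-1/2))**2) = -2 + (-6 + 17/2 + (17/2)**2) = -2 + (-6 + 17/2 + 289/4) = -2 + 299/4 = 291/4)
P(-1, -6)*(34/(-29) + E(-7, 7)) = 7*(34/(-29) + 291/4)/4 = 7*(34*(-1/29) + 291/4)/4 = 7*(-34/29 + 291/4)/4 = (7/4)*(8303/116) = 58121/464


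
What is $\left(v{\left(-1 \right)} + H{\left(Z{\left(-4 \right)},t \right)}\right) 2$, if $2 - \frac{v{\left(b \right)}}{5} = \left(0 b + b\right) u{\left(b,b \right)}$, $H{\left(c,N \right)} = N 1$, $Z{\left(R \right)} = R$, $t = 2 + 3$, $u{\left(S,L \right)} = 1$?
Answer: $40$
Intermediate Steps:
$t = 5$
$H{\left(c,N \right)} = N$
$v{\left(b \right)} = 10 - 5 b$ ($v{\left(b \right)} = 10 - 5 \left(0 b + b\right) 1 = 10 - 5 \left(0 + b\right) 1 = 10 - 5 b 1 = 10 - 5 b$)
$\left(v{\left(-1 \right)} + H{\left(Z{\left(-4 \right)},t \right)}\right) 2 = \left(\left(10 - -5\right) + 5\right) 2 = \left(\left(10 + 5\right) + 5\right) 2 = \left(15 + 5\right) 2 = 20 \cdot 2 = 40$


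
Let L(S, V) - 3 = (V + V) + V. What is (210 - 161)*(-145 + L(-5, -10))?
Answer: -8428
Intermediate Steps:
L(S, V) = 3 + 3*V (L(S, V) = 3 + ((V + V) + V) = 3 + (2*V + V) = 3 + 3*V)
(210 - 161)*(-145 + L(-5, -10)) = (210 - 161)*(-145 + (3 + 3*(-10))) = 49*(-145 + (3 - 30)) = 49*(-145 - 27) = 49*(-172) = -8428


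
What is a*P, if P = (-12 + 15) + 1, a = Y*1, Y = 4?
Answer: 16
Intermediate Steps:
a = 4 (a = 4*1 = 4)
P = 4 (P = 3 + 1 = 4)
a*P = 4*4 = 16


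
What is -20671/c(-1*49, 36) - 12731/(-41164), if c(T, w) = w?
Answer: -106305341/185238 ≈ -573.88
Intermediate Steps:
-20671/c(-1*49, 36) - 12731/(-41164) = -20671/36 - 12731/(-41164) = -20671*1/36 - 12731*(-1/41164) = -20671/36 + 12731/41164 = -106305341/185238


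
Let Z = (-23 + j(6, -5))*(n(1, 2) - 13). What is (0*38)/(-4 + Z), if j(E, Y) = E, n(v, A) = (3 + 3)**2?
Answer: 0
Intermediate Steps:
n(v, A) = 36 (n(v, A) = 6**2 = 36)
Z = -391 (Z = (-23 + 6)*(36 - 13) = -17*23 = -391)
(0*38)/(-4 + Z) = (0*38)/(-4 - 391) = 0/(-395) = 0*(-1/395) = 0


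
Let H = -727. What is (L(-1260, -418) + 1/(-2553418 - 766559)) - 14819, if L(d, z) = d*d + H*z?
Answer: 6230491276658/3319977 ≈ 1.8767e+6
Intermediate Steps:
L(d, z) = d² - 727*z (L(d, z) = d*d - 727*z = d² - 727*z)
(L(-1260, -418) + 1/(-2553418 - 766559)) - 14819 = (((-1260)² - 727*(-418)) + 1/(-2553418 - 766559)) - 14819 = ((1587600 + 303886) + 1/(-3319977)) - 14819 = (1891486 - 1/3319977) - 14819 = 6279690015821/3319977 - 14819 = 6230491276658/3319977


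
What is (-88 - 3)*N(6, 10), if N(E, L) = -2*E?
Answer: 1092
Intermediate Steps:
(-88 - 3)*N(6, 10) = (-88 - 3)*(-2*6) = -91*(-12) = 1092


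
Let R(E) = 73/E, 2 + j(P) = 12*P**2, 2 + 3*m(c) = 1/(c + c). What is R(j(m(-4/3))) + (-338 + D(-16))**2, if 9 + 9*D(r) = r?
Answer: 2493003409/21465 ≈ 1.1614e+5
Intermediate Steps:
D(r) = -1 + r/9
m(c) = -2/3 + 1/(6*c) (m(c) = -2/3 + 1/(3*(c + c)) = -2/3 + 1/(3*((2*c))) = -2/3 + (1/(2*c))/3 = -2/3 + 1/(6*c))
j(P) = -2 + 12*P**2
R(j(m(-4/3))) + (-338 + D(-16))**2 = 73/(-2 + 12*((1 - (-16)/3)/(6*((-4/3))))**2) + (-338 + (-1 + (1/9)*(-16)))**2 = 73/(-2 + 12*((1 - (-16)/3)/(6*((-4*1/3))))**2) + (-338 + (-1 - 16/9))**2 = 73/(-2 + 12*((1 - 4*(-4/3))/(6*(-4/3)))**2) + (-338 - 25/9)**2 = 73/(-2 + 12*((1/6)*(-3/4)*(1 + 16/3))**2) + (-3067/9)**2 = 73/(-2 + 12*((1/6)*(-3/4)*(19/3))**2) + 9406489/81 = 73/(-2 + 12*(-19/24)**2) + 9406489/81 = 73/(-2 + 12*(361/576)) + 9406489/81 = 73/(-2 + 361/48) + 9406489/81 = 73/(265/48) + 9406489/81 = 73*(48/265) + 9406489/81 = 3504/265 + 9406489/81 = 2493003409/21465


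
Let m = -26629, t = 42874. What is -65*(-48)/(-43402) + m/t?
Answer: -644759369/930408674 ≈ -0.69299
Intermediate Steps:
-65*(-48)/(-43402) + m/t = -65*(-48)/(-43402) - 26629/42874 = 3120*(-1/43402) - 26629*1/42874 = -1560/21701 - 26629/42874 = -644759369/930408674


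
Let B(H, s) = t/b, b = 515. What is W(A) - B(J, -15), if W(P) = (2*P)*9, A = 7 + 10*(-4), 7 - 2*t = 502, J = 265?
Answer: -122265/206 ≈ -593.52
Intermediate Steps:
t = -495/2 (t = 7/2 - ½*502 = 7/2 - 251 = -495/2 ≈ -247.50)
B(H, s) = -99/206 (B(H, s) = -495/2/515 = -495/2*1/515 = -99/206)
A = -33 (A = 7 - 40 = -33)
W(P) = 18*P
W(A) - B(J, -15) = 18*(-33) - 1*(-99/206) = -594 + 99/206 = -122265/206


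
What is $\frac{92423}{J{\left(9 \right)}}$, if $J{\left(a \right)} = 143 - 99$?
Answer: $\frac{92423}{44} \approx 2100.5$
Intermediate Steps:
$J{\left(a \right)} = 44$ ($J{\left(a \right)} = 143 - 99 = 44$)
$\frac{92423}{J{\left(9 \right)}} = \frac{92423}{44}$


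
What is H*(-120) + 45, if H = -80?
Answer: 9645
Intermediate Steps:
H*(-120) + 45 = -80*(-120) + 45 = 9600 + 45 = 9645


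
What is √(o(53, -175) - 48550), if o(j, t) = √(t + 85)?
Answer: √(-48550 + 3*I*√10) ≈ 0.022 + 220.34*I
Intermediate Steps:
o(j, t) = √(85 + t)
√(o(53, -175) - 48550) = √(√(85 - 175) - 48550) = √(√(-90) - 48550) = √(3*I*√10 - 48550) = √(-48550 + 3*I*√10)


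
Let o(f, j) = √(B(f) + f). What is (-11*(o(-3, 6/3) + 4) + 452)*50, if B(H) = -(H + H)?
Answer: 20400 - 550*√3 ≈ 19447.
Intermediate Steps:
B(H) = -2*H
o(f, j) = √(-f) (o(f, j) = √(-2*f + f) = √(-f))
(-11*(o(-3, 6/3) + 4) + 452)*50 = (-11*(√(-1*(-3)) + 4) + 452)*50 = (-11*(√3 + 4) + 452)*50 = (-11*(4 + √3) + 452)*50 = ((-44 - 11*√3) + 452)*50 = (408 - 11*√3)*50 = 20400 - 550*√3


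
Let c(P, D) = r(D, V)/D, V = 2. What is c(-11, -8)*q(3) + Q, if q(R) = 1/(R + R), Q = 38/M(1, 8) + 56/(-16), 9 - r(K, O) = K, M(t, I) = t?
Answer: 1639/48 ≈ 34.146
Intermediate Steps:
r(K, O) = 9 - K
Q = 69/2 (Q = 38/1 + 56/(-16) = 38*1 + 56*(-1/16) = 38 - 7/2 = 69/2 ≈ 34.500)
c(P, D) = (9 - D)/D
q(R) = 1/(2*R)
c(-11, -8)*q(3) + Q = ((9 - 1*(-8))/(-8))*((½)/3) + 69/2 = (-(9 + 8)/8)*((½)*(⅓)) + 69/2 = -⅛*17*(⅙) + 69/2 = -17/8*⅙ + 69/2 = -17/48 + 69/2 = 1639/48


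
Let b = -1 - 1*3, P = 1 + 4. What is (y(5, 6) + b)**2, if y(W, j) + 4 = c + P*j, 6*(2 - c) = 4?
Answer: 4900/9 ≈ 544.44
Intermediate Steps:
c = 4/3 (c = 2 - 1/6*4 = 2 - 2/3 = 4/3 ≈ 1.3333)
P = 5
b = -4 (b = -1 - 3 = -4)
y(W, j) = -8/3 + 5*j (y(W, j) = -4 + (4/3 + 5*j) = -8/3 + 5*j)
(y(5, 6) + b)**2 = ((-8/3 + 5*6) - 4)**2 = ((-8/3 + 30) - 4)**2 = (82/3 - 4)**2 = (70/3)**2 = 4900/9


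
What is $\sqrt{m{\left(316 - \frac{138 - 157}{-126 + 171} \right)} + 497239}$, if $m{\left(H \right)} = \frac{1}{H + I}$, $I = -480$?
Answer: $\frac{\sqrt{26942557258474}}{7361} \approx 705.15$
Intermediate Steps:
$m{\left(H \right)} = \frac{1}{-480 + H}$ ($m{\left(H \right)} = \frac{1}{H - 480} = \frac{1}{-480 + H}$)
$\sqrt{m{\left(316 - \frac{138 - 157}{-126 + 171} \right)} + 497239} = \sqrt{\frac{1}{-480 + \left(316 - \frac{138 - 157}{-126 + 171}\right)} + 497239} = \sqrt{\frac{1}{-480 + \left(316 - - \frac{19}{45}\right)} + 497239} = \sqrt{\frac{1}{-480 + \left(316 + \frac{19}{45}\right)} + 497239} = \sqrt{\frac{1}{-480 + \frac{14239}{45}} + 497239} = \sqrt{\frac{1}{- \frac{7361}{45}} + 497239} = \sqrt{- \frac{45}{7361} + 497239} = \sqrt{\frac{3660176234}{7361}} = \frac{\sqrt{26942557258474}}{7361}$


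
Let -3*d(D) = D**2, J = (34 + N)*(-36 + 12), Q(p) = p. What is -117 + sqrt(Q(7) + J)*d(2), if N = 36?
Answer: -117 - 4*I*sqrt(1673)/3 ≈ -117.0 - 54.536*I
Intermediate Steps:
J = -1680 (J = (34 + 36)*(-36 + 12) = 70*(-24) = -1680)
d(D) = -D**2/3
-117 + sqrt(Q(7) + J)*d(2) = -117 + sqrt(7 - 1680)*(-1/3*2**2) = -117 + sqrt(-1673)*(-1/3*4) = -117 + (I*sqrt(1673))*(-4/3) = -117 - 4*I*sqrt(1673)/3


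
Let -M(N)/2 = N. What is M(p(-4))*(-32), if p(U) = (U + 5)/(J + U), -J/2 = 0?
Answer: -16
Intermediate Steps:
J = 0 (J = -2*0 = 0)
p(U) = (5 + U)/U (p(U) = (U + 5)/(0 + U) = (5 + U)/U)
M(N) = -2*N
M(p(-4))*(-32) = -2*(5 - 4)/(-4)*(-32) = -(-1)/2*(-32) = -2*(-¼)*(-32) = (½)*(-32) = -16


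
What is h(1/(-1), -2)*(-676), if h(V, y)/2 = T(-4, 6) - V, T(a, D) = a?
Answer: 4056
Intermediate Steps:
h(V, y) = -8 - 2*V (h(V, y) = 2*(-4 - V) = -8 - 2*V)
h(1/(-1), -2)*(-676) = (-8 - 2/(-1))*(-676) = (-8 - 2*(-1))*(-676) = (-8 + 2)*(-676) = -6*(-676) = 4056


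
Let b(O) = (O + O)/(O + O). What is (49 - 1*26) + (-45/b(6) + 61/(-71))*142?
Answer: -6489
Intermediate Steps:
b(O) = 1 (b(O) = (2*O)/((2*O)) = (2*O)*(1/(2*O)) = 1)
(49 - 1*26) + (-45/b(6) + 61/(-71))*142 = (49 - 1*26) + (-45/1 + 61/(-71))*142 = (49 - 26) + (-45*1 + 61*(-1/71))*142 = 23 + (-45 - 61/71)*142 = 23 - 3256/71*142 = 23 - 6512 = -6489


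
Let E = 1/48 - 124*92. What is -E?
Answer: 547583/48 ≈ 11408.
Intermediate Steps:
E = -547583/48 (E = 1/48 - 11408 = -547583/48 ≈ -11408.)
-E = -1*(-547583/48) = 547583/48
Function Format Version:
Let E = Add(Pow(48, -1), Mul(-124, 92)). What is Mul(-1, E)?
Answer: Rational(547583, 48) ≈ 11408.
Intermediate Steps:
E = Rational(-547583, 48) (E = Add(Rational(1, 48), -11408) = Rational(-547583, 48) ≈ -11408.)
Mul(-1, E) = Mul(-1, Rational(-547583, 48)) = Rational(547583, 48)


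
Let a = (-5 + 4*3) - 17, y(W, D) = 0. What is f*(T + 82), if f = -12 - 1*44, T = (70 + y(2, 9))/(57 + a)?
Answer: -219744/47 ≈ -4675.4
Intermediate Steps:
a = -10 (a = (-5 + 12) - 17 = 7 - 17 = -10)
T = 70/47 (T = (70 + 0)/(57 - 10) = 70/47 ≈ 1.4894)
f = -56 (f = -12 - 44 = -56)
f*(T + 82) = -56*(70/47 + 82) = -56*3924/47 = -219744/47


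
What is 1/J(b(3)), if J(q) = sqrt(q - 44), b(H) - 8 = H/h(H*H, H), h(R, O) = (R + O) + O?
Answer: -I*sqrt(895)/179 ≈ -0.16713*I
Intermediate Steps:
h(R, O) = R + 2*O (h(R, O) = (O + R) + O = R + 2*O)
b(H) = 8 + H/(H**2 + 2*H) (b(H) = 8 + H/(H*H + 2*H) = 8 + H/(H**2 + 2*H))
J(q) = sqrt(-44 + q)
1/J(b(3)) = 1/(sqrt(-44 + (17 + 8*3)/(2 + 3))) = 1/(sqrt(-44 + (17 + 24)/5)) = 1/(sqrt(-44 + (1/5)*41)) = 1/(sqrt(-44 + 41/5)) = 1/(sqrt(-179/5)) = 1/(I*sqrt(895)/5) = -I*sqrt(895)/179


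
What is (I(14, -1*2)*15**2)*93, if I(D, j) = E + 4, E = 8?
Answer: 251100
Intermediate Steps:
I(D, j) = 12 (I(D, j) = 8 + 4 = 12)
(I(14, -1*2)*15**2)*93 = (12*15**2)*93 = (12*225)*93 = 2700*93 = 251100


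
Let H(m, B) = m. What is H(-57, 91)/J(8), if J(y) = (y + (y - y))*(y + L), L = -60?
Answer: 57/416 ≈ 0.13702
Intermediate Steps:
J(y) = y*(-60 + y) (J(y) = (y + (y - y))*(y - 60) = (y + 0)*(-60 + y) = y*(-60 + y))
H(-57, 91)/J(8) = -57*1/(8*(-60 + 8)) = -57/(8*(-52)) = -57/(-416) = -57*(-1/416) = 57/416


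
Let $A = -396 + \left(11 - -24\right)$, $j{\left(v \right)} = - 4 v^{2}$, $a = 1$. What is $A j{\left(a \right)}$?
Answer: $1444$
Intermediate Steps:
$A = -361$ ($A = -396 + \left(11 + 24\right) = -396 + 35 = -361$)
$A j{\left(a \right)} = - 361 \left(- 4 \cdot 1^{2}\right) = - 361 \left(\left(-4\right) 1\right) = \left(-361\right) \left(-4\right) = 1444$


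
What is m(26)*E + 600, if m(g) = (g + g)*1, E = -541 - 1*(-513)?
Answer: -856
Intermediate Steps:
E = -28 (E = -541 + 513 = -28)
m(g) = 2*g (m(g) = (2*g)*1 = 2*g)
m(26)*E + 600 = (2*26)*(-28) + 600 = 52*(-28) + 600 = -1456 + 600 = -856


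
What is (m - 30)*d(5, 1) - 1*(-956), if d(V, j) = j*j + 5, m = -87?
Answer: 254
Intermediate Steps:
d(V, j) = 5 + j² (d(V, j) = j² + 5 = 5 + j²)
(m - 30)*d(5, 1) - 1*(-956) = (-87 - 30)*(5 + 1²) - 1*(-956) = -117*(5 + 1) + 956 = -117*6 + 956 = -702 + 956 = 254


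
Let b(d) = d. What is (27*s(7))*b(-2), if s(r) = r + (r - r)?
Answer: -378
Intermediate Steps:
s(r) = r (s(r) = r + 0 = r)
(27*s(7))*b(-2) = (27*7)*(-2) = 189*(-2) = -378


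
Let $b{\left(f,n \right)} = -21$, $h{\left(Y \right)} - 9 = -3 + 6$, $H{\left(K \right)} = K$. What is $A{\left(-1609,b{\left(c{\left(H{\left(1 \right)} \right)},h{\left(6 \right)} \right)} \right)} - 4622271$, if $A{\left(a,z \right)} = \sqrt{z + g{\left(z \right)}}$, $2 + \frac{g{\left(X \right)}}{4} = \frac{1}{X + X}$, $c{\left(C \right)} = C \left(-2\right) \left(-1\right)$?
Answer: $-4622271 + \frac{i \sqrt{12831}}{21} \approx -4.6223 \cdot 10^{6} + 5.394 i$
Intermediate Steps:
$c{\left(C \right)} = 2 C$ ($c{\left(C \right)} = - 2 C \left(-1\right) = 2 C$)
$h{\left(Y \right)} = 12$ ($h{\left(Y \right)} = 9 + \left(-3 + 6\right) = 9 + 3 = 12$)
$g{\left(X \right)} = -8 + \frac{2}{X}$ ($g{\left(X \right)} = -8 + \frac{4}{X + X} = -8 + \frac{4}{2 X} = -8 + 4 \frac{1}{2 X} = -8 + \frac{2}{X}$)
$A{\left(a,z \right)} = \sqrt{-8 + z + \frac{2}{z}}$ ($A{\left(a,z \right)} = \sqrt{z - \left(8 - \frac{2}{z}\right)} = \sqrt{-8 + z + \frac{2}{z}}$)
$A{\left(-1609,b{\left(c{\left(H{\left(1 \right)} \right)},h{\left(6 \right)} \right)} \right)} - 4622271 = \sqrt{-8 - 21 + \frac{2}{-21}} - 4622271 = \sqrt{-8 - 21 + 2 \left(- \frac{1}{21}\right)} - 4622271 = \sqrt{-8 - 21 - \frac{2}{21}} - 4622271 = \sqrt{- \frac{611}{21}} - 4622271 = \frac{i \sqrt{12831}}{21} - 4622271 = -4622271 + \frac{i \sqrt{12831}}{21}$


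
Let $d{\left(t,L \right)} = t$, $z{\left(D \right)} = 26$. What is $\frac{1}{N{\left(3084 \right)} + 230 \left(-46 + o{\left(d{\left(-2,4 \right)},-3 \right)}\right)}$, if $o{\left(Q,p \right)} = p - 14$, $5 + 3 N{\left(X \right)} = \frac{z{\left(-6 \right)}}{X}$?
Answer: $- \frac{4626}{67038437} \approx -6.9005 \cdot 10^{-5}$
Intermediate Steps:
$N{\left(X \right)} = - \frac{5}{3} + \frac{26}{3 X}$ ($N{\left(X \right)} = - \frac{5}{3} + \frac{26 \frac{1}{X}}{3} = - \frac{5}{3} + \frac{26}{3 X}$)
$o{\left(Q,p \right)} = -14 + p$
$\frac{1}{N{\left(3084 \right)} + 230 \left(-46 + o{\left(d{\left(-2,4 \right)},-3 \right)}\right)} = \frac{1}{\frac{26 - 15420}{3 \cdot 3084} + 230 \left(-46 - 17\right)} = \frac{1}{\frac{1}{3} \cdot \frac{1}{3084} \left(26 - 15420\right) + 230 \left(-46 - 17\right)} = \frac{1}{\frac{1}{3} \cdot \frac{1}{3084} \left(-15394\right) + 230 \left(-63\right)} = \frac{1}{- \frac{7697}{4626} - 14490} = \frac{1}{- \frac{67038437}{4626}} = - \frac{4626}{67038437}$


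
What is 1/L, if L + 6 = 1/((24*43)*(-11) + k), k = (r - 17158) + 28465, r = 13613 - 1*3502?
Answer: -10066/60395 ≈ -0.16667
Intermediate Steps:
r = 10111 (r = 13613 - 3502 = 10111)
k = 21418 (k = (10111 - 17158) + 28465 = -7047 + 28465 = 21418)
L = -60395/10066 (L = -6 + 1/((24*43)*(-11) + 21418) = -6 + 1/(1032*(-11) + 21418) = -6 + 1/(-11352 + 21418) = -6 + 1/10066 = -60395/10066 ≈ -5.9999)
1/L = 1/(-60395/10066) = -10066/60395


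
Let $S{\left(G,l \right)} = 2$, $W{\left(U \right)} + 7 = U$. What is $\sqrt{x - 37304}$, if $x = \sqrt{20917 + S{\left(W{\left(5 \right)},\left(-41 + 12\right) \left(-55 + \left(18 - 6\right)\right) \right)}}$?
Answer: $\sqrt{-37304 + \sqrt{20919}} \approx 192.77 i$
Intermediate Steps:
$W{\left(U \right)} = -7 + U$
$x = \sqrt{20919}$ ($x = \sqrt{20917 + 2} = \sqrt{20919} \approx 144.63$)
$\sqrt{x - 37304} = \sqrt{\sqrt{20919} - 37304} = \sqrt{-37304 + \sqrt{20919}}$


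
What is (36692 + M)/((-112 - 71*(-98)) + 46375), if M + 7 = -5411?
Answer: 31274/53221 ≈ 0.58763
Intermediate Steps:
M = -5418 (M = -7 - 5411 = -5418)
(36692 + M)/((-112 - 71*(-98)) + 46375) = (36692 - 5418)/((-112 - 71*(-98)) + 46375) = 31274/((-112 + 6958) + 46375) = 31274/(6846 + 46375) = 31274/53221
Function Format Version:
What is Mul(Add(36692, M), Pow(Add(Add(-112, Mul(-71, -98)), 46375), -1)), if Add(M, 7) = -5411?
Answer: Rational(31274, 53221) ≈ 0.58763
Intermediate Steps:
M = -5418 (M = Add(-7, -5411) = -5418)
Mul(Add(36692, M), Pow(Add(Add(-112, Mul(-71, -98)), 46375), -1)) = Mul(Add(36692, -5418), Pow(Add(Add(-112, Mul(-71, -98)), 46375), -1)) = Mul(31274, Pow(Add(Add(-112, 6958), 46375), -1)) = Mul(31274, Pow(Add(6846, 46375), -1)) = Mul(31274, Pow(53221, -1)) = Mul(31274, Rational(1, 53221)) = Rational(31274, 53221)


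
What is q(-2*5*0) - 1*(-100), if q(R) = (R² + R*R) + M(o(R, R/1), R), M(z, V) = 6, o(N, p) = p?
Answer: 106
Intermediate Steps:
q(R) = 6 + 2*R² (q(R) = (R² + R*R) + 6 = (R² + R²) + 6 = 2*R² + 6 = 6 + 2*R²)
q(-2*5*0) - 1*(-100) = (6 + 2*(-2*5*0)²) - 1*(-100) = (6 + 2*(-10*0)²) + 100 = (6 + 2*0²) + 100 = (6 + 2*0) + 100 = (6 + 0) + 100 = 6 + 100 = 106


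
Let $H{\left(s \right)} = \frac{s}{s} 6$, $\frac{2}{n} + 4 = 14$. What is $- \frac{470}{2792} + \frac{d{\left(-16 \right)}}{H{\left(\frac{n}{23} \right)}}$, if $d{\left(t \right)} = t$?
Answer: $- \frac{11873}{4188} \approx -2.835$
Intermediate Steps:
$n = \frac{1}{5}$ ($n = \frac{2}{-4 + 14} = \frac{2}{10} = 2 \cdot \frac{1}{10} = \frac{1}{5} \approx 0.2$)
$H{\left(s \right)} = 6$ ($H{\left(s \right)} = 1 \cdot 6 = 6$)
$- \frac{470}{2792} + \frac{d{\left(-16 \right)}}{H{\left(\frac{n}{23} \right)}} = - \frac{470}{2792} - \frac{16}{6} = \left(-470\right) \frac{1}{2792} - \frac{8}{3} = - \frac{235}{1396} - \frac{8}{3} = - \frac{11873}{4188}$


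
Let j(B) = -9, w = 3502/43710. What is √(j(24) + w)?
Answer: 8*I*√66570330/21855 ≈ 2.9866*I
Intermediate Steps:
w = 1751/21855 (w = 3502*(1/43710) = 1751/21855 ≈ 0.080119)
√(j(24) + w) = √(-9 + 1751/21855) = √(-194944/21855) = 8*I*√66570330/21855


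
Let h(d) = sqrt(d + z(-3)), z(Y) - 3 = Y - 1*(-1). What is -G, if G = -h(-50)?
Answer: 7*I ≈ 7.0*I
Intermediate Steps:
z(Y) = 4 + Y (z(Y) = 3 + (Y - 1*(-1)) = 3 + (Y + 1) = 3 + (1 + Y) = 4 + Y)
h(d) = sqrt(1 + d) (h(d) = sqrt(d + (4 - 3)) = sqrt(d + 1) = sqrt(1 + d))
G = -7*I (G = -sqrt(1 - 50) = -sqrt(-49) = -7*I ≈ -7.0*I)
-G = -(-7)*I = 7*I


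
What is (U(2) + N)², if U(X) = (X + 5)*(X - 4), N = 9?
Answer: 25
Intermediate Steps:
U(X) = (-4 + X)*(5 + X) (U(X) = (5 + X)*(-4 + X) = (-4 + X)*(5 + X))
(U(2) + N)² = ((-20 + 2 + 2²) + 9)² = ((-20 + 2 + 4) + 9)² = (-14 + 9)² = (-5)² = 25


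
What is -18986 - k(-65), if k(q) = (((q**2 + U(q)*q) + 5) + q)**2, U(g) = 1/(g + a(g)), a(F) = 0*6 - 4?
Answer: -82717894846/4761 ≈ -1.7374e+7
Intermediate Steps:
a(F) = -4 (a(F) = 0 - 4 = -4)
U(g) = 1/(-4 + g) (U(g) = 1/(g - 4) = 1/(-4 + g))
k(q) = (5 + q + q**2 + q/(-4 + q))**2 (k(q) = (((q**2 + q/(-4 + q)) + 5) + q)**2 = ((5 + q**2 + q/(-4 + q)) + q)**2 = (5 + q + q**2 + q/(-4 + q))**2)
-18986 - k(-65) = -18986 - (-65 + (-4 - 65)*(5 - 65 + (-65)**2))**2/(-4 - 65)**2 = -18986 - (-65 - 69*(5 - 65 + 4225))**2/(-69)**2 = -18986 - (-65 - 69*4165)**2/4761 = -18986 - (-65 - 287385)**2/4761 = -18986 - (-287450)**2/4761 = -18986 - 82627502500/4761 = -82717894846/4761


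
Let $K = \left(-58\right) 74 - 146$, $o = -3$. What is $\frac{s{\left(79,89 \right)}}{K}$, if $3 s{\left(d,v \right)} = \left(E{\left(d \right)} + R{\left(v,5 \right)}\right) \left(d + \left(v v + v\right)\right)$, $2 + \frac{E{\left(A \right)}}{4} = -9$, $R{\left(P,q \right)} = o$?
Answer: $\frac{380183}{13314} \approx 28.555$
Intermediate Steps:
$R{\left(P,q \right)} = -3$
$K = -4438$ ($K = -4292 - 146 = -4438$)
$E{\left(A \right)} = -44$ ($E{\left(A \right)} = -8 + 4 \left(-9\right) = -8 - 36 = -44$)
$s{\left(d,v \right)} = - \frac{47 d}{3} - \frac{47 v}{3} - \frac{47 v^{2}}{3}$ ($s{\left(d,v \right)} = \frac{\left(-44 - 3\right) \left(d + \left(v v + v\right)\right)}{3} = \frac{\left(-47\right) \left(d + \left(v^{2} + v\right)\right)}{3} = \frac{\left(-47\right) \left(d + \left(v + v^{2}\right)\right)}{3} = \frac{\left(-47\right) \left(d + v + v^{2}\right)}{3} = \frac{- 47 d - 47 v - 47 v^{2}}{3} = - \frac{47 d}{3} - \frac{47 v}{3} - \frac{47 v^{2}}{3}$)
$\frac{s{\left(79,89 \right)}}{K} = \frac{\left(- \frac{47}{3}\right) 79 - \frac{4183}{3} - \frac{47 \cdot 89^{2}}{3}}{-4438} = \left(- \frac{3713}{3} - \frac{4183}{3} - \frac{372287}{3}\right) \left(- \frac{1}{4438}\right) = \left(- \frac{380183}{3}\right) \left(- \frac{1}{4438}\right) = \frac{380183}{13314}$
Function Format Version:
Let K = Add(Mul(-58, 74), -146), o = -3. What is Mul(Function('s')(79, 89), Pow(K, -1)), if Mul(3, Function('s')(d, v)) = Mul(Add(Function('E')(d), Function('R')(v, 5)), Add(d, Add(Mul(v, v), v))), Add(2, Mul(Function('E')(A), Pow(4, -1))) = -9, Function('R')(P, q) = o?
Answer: Rational(380183, 13314) ≈ 28.555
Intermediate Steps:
Function('R')(P, q) = -3
K = -4438 (K = Add(-4292, -146) = -4438)
Function('E')(A) = -44 (Function('E')(A) = Add(-8, Mul(4, -9)) = Add(-8, -36) = -44)
Function('s')(d, v) = Add(Mul(Rational(-47, 3), d), Mul(Rational(-47, 3), v), Mul(Rational(-47, 3), Pow(v, 2))) (Function('s')(d, v) = Mul(Rational(1, 3), Mul(Add(-44, -3), Add(d, Add(Mul(v, v), v)))) = Mul(Rational(1, 3), Mul(-47, Add(d, Add(Pow(v, 2), v)))) = Mul(Rational(1, 3), Mul(-47, Add(d, Add(v, Pow(v, 2))))) = Mul(Rational(1, 3), Mul(-47, Add(d, v, Pow(v, 2)))) = Mul(Rational(1, 3), Add(Mul(-47, d), Mul(-47, v), Mul(-47, Pow(v, 2)))) = Add(Mul(Rational(-47, 3), d), Mul(Rational(-47, 3), v), Mul(Rational(-47, 3), Pow(v, 2))))
Mul(Function('s')(79, 89), Pow(K, -1)) = Mul(Add(Mul(Rational(-47, 3), 79), Mul(Rational(-47, 3), 89), Mul(Rational(-47, 3), Pow(89, 2))), Pow(-4438, -1)) = Mul(Add(Rational(-3713, 3), Rational(-4183, 3), Mul(Rational(-47, 3), 7921)), Rational(-1, 4438)) = Mul(Add(Rational(-3713, 3), Rational(-4183, 3), Rational(-372287, 3)), Rational(-1, 4438)) = Mul(Rational(-380183, 3), Rational(-1, 4438)) = Rational(380183, 13314)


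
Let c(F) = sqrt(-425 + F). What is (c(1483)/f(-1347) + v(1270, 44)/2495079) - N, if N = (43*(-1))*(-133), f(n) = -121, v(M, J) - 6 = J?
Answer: -14269356751/2495079 - 23*sqrt(2)/121 ≈ -5719.3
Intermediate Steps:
v(M, J) = 6 + J
N = 5719 (N = -43*(-133) = 5719)
(c(1483)/f(-1347) + v(1270, 44)/2495079) - N = (sqrt(-425 + 1483)/(-121) + (6 + 44)/2495079) - 1*5719 = (sqrt(1058)*(-1/121) + 50*(1/2495079)) - 5719 = ((23*sqrt(2))*(-1/121) + 50/2495079) - 5719 = (-23*sqrt(2)/121 + 50/2495079) - 5719 = (50/2495079 - 23*sqrt(2)/121) - 5719 = -14269356751/2495079 - 23*sqrt(2)/121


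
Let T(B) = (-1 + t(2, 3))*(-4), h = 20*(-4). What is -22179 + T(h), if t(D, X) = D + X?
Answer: -22195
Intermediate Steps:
h = -80
T(B) = -16 (T(B) = (-1 + (2 + 3))*(-4) = (-1 + 5)*(-4) = 4*(-4) = -16)
-22179 + T(h) = -22179 - 16 = -22195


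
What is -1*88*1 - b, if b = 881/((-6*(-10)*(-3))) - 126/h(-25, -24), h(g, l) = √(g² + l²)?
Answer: -14959/180 + 126*√1201/1201 ≈ -79.470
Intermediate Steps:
b = -881/180 - 126*√1201/1201 (b = 881/((-6*(-10)*(-3))) - 126/√((-25)² + (-24)²) = 881/((60*(-3))) - 126/√(625 + 576) = 881/(-180) - 126*√1201/1201 = 881*(-1/180) - 126*√1201/1201 = -881/180 - 126*√1201/1201 ≈ -8.5302)
-1*88*1 - b = -1*88*1 - (-881/180 - 126*√1201/1201) = -88*1 + (881/180 + 126*√1201/1201) = -88 + (881/180 + 126*√1201/1201) = -14959/180 + 126*√1201/1201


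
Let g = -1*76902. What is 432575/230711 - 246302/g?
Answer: 495002546/97484271 ≈ 5.0778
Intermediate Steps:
g = -76902
432575/230711 - 246302/g = 432575/230711 - 246302/(-76902) = 432575*(1/230711) - 246302*(-1/76902) = 33275/17747 + 17593/5493 = 495002546/97484271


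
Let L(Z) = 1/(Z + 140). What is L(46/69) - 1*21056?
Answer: -8885629/422 ≈ -21056.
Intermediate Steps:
L(Z) = 1/(140 + Z)
L(46/69) - 1*21056 = 1/(140 + 46/69) - 1*21056 = 1/(140 + 46*(1/69)) - 21056 = 1/(140 + ⅔) - 21056 = 1/(422/3) - 21056 = 3/422 - 21056 = -8885629/422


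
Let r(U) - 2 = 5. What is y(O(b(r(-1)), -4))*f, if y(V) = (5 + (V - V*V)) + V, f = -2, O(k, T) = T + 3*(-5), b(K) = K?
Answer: 788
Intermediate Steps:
r(U) = 7 (r(U) = 2 + 5 = 7)
O(k, T) = -15 + T (O(k, T) = T - 15 = -15 + T)
y(V) = 5 - V² + 2*V (y(V) = (5 + (V - V²)) + V = (5 + V - V²) + V = 5 - V² + 2*V)
y(O(b(r(-1)), -4))*f = (5 - (-15 - 4)² + 2*(-15 - 4))*(-2) = (5 - 1*(-19)² + 2*(-19))*(-2) = (5 - 1*361 - 38)*(-2) = (5 - 361 - 38)*(-2) = -394*(-2) = 788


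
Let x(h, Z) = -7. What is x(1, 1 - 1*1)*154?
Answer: -1078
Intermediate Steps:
x(1, 1 - 1*1)*154 = -7*154 = -1078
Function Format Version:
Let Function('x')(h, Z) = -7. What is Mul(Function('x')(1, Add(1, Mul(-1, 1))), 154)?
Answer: -1078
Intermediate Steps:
Mul(Function('x')(1, Add(1, Mul(-1, 1))), 154) = Mul(-7, 154) = -1078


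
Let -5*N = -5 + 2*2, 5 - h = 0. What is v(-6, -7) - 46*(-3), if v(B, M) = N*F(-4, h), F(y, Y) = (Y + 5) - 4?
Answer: 696/5 ≈ 139.20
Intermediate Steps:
h = 5 (h = 5 - 1*0 = 5 + 0 = 5)
F(y, Y) = 1 + Y (F(y, Y) = (5 + Y) - 4 = 1 + Y)
N = ⅕ (N = -(-5 + 2*2)/5 = -(-5 + 4)/5 = -⅕*(-1) = ⅕ ≈ 0.20000)
v(B, M) = 6/5 (v(B, M) = (1 + 5)/5 = (⅕)*6 = 6/5)
v(-6, -7) - 46*(-3) = 6/5 - 46*(-3) = 6/5 + 138 = 696/5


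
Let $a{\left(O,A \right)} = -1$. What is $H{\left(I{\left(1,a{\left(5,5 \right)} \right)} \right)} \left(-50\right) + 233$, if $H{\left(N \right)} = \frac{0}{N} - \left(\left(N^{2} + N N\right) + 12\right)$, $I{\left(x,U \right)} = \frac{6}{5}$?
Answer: $977$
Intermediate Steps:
$I{\left(x,U \right)} = \frac{6}{5}$ ($I{\left(x,U \right)} = 6 \cdot \frac{1}{5} = \frac{6}{5}$)
$H{\left(N \right)} = -12 - 2 N^{2}$ ($H{\left(N \right)} = 0 - \left(\left(N^{2} + N^{2}\right) + 12\right) = 0 - \left(2 N^{2} + 12\right) = 0 - \left(12 + 2 N^{2}\right) = -12 - 2 N^{2}$)
$H{\left(I{\left(1,a{\left(5,5 \right)} \right)} \right)} \left(-50\right) + 233 = \left(-12 - 2 \left(\frac{6}{5}\right)^{2}\right) \left(-50\right) + 233 = \left(-12 - \frac{72}{25}\right) \left(-50\right) + 233 = \left(- \frac{372}{25}\right) \left(-50\right) + 233 = 744 + 233 = 977$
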